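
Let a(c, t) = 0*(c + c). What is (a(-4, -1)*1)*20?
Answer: 0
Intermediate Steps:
a(c, t) = 0 (a(c, t) = 0*(2*c) = 0)
(a(-4, -1)*1)*20 = (0*1)*20 = 0*20 = 0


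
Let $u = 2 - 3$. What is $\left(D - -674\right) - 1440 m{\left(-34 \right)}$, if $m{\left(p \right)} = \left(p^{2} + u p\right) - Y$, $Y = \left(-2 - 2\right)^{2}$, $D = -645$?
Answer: $-1690531$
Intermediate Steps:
$u = -1$ ($u = 2 - 3 = -1$)
$Y = 16$ ($Y = \left(-4\right)^{2} = 16$)
$m{\left(p \right)} = -16 + p^{2} - p$ ($m{\left(p \right)} = \left(p^{2} - p\right) - 16 = -16 + p^{2} - p$)
$\left(D - -674\right) - 1440 m{\left(-34 \right)} = \left(-645 - -674\right) - 1440 \left(-16 + \left(-34\right)^{2} - -34\right) = \left(-645 + 674\right) - 1440 \left(-16 + 1156 + 34\right) = 29 - 1690560 = -1690531$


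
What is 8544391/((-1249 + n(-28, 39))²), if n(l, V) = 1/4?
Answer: 136710256/24950025 ≈ 5.4794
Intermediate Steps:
n(l, V) = ¼
8544391/((-1249 + n(-28, 39))²) = 8544391/((-1249 + ¼)²) = 8544391/((-4995/4)²) = 8544391/(24950025/16) = 8544391*(16/24950025) = 136710256/24950025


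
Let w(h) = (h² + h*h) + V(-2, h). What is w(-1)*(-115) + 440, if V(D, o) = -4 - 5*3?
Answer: 2395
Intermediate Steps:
V(D, o) = -19 (V(D, o) = -4 - 15 = -19)
w(h) = -19 + 2*h² (w(h) = (h² + h*h) - 19 = (h² + h²) - 19 = 2*h² - 19 = -19 + 2*h²)
w(-1)*(-115) + 440 = (-19 + 2*(-1)²)*(-115) + 440 = (-19 + 2*1)*(-115) + 440 = (-19 + 2)*(-115) + 440 = -17*(-115) + 440 = 1955 + 440 = 2395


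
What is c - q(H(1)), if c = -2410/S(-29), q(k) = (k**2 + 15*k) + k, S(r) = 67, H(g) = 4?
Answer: -7770/67 ≈ -115.97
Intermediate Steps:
q(k) = k**2 + 16*k
c = -2410/67 ≈ -35.970
c - q(H(1)) = -2410/67 - 4*(16 + 4) = -2410/67 - 4*20 = -2410/67 - 1*80 = -2410/67 - 80 = -7770/67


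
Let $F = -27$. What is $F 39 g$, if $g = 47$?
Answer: $-49491$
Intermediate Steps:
$F 39 g = \left(-27\right) 39 \cdot 47 = \left(-1053\right) 47 = -49491$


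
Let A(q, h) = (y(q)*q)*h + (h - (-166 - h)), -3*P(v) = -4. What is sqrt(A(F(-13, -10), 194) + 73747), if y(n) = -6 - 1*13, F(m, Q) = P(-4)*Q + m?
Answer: sqrt(1542291)/3 ≈ 413.96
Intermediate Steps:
P(v) = 4/3 (P(v) = -1/3*(-4) = 4/3)
F(m, Q) = m + 4*Q/3 (F(m, Q) = 4*Q/3 + m = m + 4*Q/3)
y(n) = -19 (y(n) = -6 - 13 = -19)
A(q, h) = 166 + 2*h - 19*h*q (A(q, h) = (-19*q)*h + (h - (-166 - h)) = -19*h*q + (h + (166 + h)) = -19*h*q + (166 + 2*h) = 166 + 2*h - 19*h*q)
sqrt(A(F(-13, -10), 194) + 73747) = sqrt((166 + 2*194 - 19*194*(-13 + (4/3)*(-10))) + 73747) = sqrt((166 + 388 - 19*194*(-13 - 40/3)) + 73747) = sqrt((166 + 388 - 19*194*(-79/3)) + 73747) = sqrt((166 + 388 + 291194/3) + 73747) = sqrt(292856/3 + 73747) = sqrt(514097/3) = sqrt(1542291)/3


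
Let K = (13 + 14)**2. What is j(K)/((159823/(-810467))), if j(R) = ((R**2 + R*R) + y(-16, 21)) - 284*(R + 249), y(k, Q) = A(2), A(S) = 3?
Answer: -636324387111/159823 ≈ -3.9814e+6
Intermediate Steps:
y(k, Q) = 3
K = 729 (K = 27**2 = 729)
j(R) = -70713 - 284*R + 2*R**2 (j(R) = ((R**2 + R*R) + 3) - 284*(R + 249) = ((R**2 + R**2) + 3) - 284*(249 + R) = (2*R**2 + 3) - (70716 + 284*R) = (3 + 2*R**2) + (-70716 - 284*R) = -70713 - 284*R + 2*R**2)
j(K)/((159823/(-810467))) = (-70713 - 284*729 + 2*729**2)/((159823/(-810467))) = (-70713 - 207036 + 2*531441)/((159823*(-1/810467))) = (-70713 - 207036 + 1062882)/(-159823/810467) = 785133*(-810467/159823) = -636324387111/159823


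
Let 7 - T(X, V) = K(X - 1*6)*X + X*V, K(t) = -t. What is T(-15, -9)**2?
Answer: 34969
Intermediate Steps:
T(X, V) = 7 - V*X - X*(6 - X) (T(X, V) = 7 - ((-(X - 1*6))*X + X*V) = 7 - ((-(X - 6))*X + V*X) = 7 - ((-(-6 + X))*X + V*X) = 7 - ((6 - X)*X + V*X) = 7 - (X*(6 - X) + V*X) = 7 - (V*X + X*(6 - X)) = 7 + (-V*X - X*(6 - X)) = 7 - V*X - X*(6 - X))
T(-15, -9)**2 = (7 - 15*(-6 - 15) - 1*(-9)*(-15))**2 = (7 - 15*(-21) - 135)**2 = (7 + 315 - 135)**2 = 187**2 = 34969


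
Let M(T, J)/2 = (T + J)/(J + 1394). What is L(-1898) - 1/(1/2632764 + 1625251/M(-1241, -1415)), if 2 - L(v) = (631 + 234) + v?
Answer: 23250482006816523/22464237201089 ≈ 1035.0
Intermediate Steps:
M(T, J) = 2*(J + T)/(1394 + J) (M(T, J) = 2*((T + J)/(J + 1394)) = 2*((J + T)/(1394 + J)) = 2*(J + T)/(1394 + J))
L(v) = -863 - v (L(v) = 2 - ((631 + 234) + v) = 2 - (865 + v) = 2 + (-865 - v) = -863 - v)
L(-1898) - 1/(1/2632764 + 1625251/M(-1241, -1415)) = (-863 - 1*(-1898)) - 1/(1/2632764 + 1625251/((2*(-1415 - 1241)/(1394 - 1415)))) = (-863 + 1898) - 1/(1/2632764 + 1625251/((2*(-2656)/(-21)))) = 1035 - 1/(1/2632764 + 1625251/((2*(-1/21)*(-2656)))) = 1035 - 1/(1/2632764 + 1625251/(5312/21)) = 1035 - 1/(1/2632764 + 1625251*(21/5312)) = 1035 - 1/(1/2632764 + 34130271/5312) = 1035 - 1/22464237201089/3496310592 = 1035 - 1*3496310592/22464237201089 = 1035 - 3496310592/22464237201089 = 23250482006816523/22464237201089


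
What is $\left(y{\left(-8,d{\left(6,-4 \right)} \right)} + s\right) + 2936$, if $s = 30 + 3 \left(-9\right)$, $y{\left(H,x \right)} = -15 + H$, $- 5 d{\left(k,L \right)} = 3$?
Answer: $2916$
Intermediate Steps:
$d{\left(k,L \right)} = - \frac{3}{5}$ ($d{\left(k,L \right)} = \left(- \frac{1}{5}\right) 3 = - \frac{3}{5}$)
$s = 3$ ($s = 30 - 27 = 3$)
$\left(y{\left(-8,d{\left(6,-4 \right)} \right)} + s\right) + 2936 = \left(\left(-15 - 8\right) + 3\right) + 2936 = \left(-23 + 3\right) + 2936 = -20 + 2936 = 2916$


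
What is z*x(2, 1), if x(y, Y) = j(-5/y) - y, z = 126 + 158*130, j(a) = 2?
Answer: 0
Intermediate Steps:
z = 20666 (z = 126 + 20540 = 20666)
x(y, Y) = 2 - y
z*x(2, 1) = 20666*(2 - 1*2) = 20666*(2 - 2) = 20666*0 = 0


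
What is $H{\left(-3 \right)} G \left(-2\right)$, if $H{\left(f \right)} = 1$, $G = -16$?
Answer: $32$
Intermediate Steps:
$H{\left(-3 \right)} G \left(-2\right) = 1 \left(-16\right) \left(-2\right) = \left(-16\right) \left(-2\right) = 32$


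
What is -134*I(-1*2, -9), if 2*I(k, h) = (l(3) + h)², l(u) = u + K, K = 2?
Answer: -1072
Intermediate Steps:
l(u) = 2 + u (l(u) = u + 2 = 2 + u)
I(k, h) = (5 + h)²/2 (I(k, h) = ((2 + 3) + h)²/2 = (5 + h)²/2)
-134*I(-1*2, -9) = -67*(5 - 9)² = -67*(-4)² = -67*16 = -134*8 = -1072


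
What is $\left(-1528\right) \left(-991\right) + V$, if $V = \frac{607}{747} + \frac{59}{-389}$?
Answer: $\frac{440014918634}{290583} \approx 1.5142 \cdot 10^{6}$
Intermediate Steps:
$V = \frac{192050}{290583}$ ($V = 607 \cdot \frac{1}{747} + 59 \left(- \frac{1}{389}\right) = \frac{607}{747} - \frac{59}{389} = \frac{192050}{290583} \approx 0.66091$)
$\left(-1528\right) \left(-991\right) + V = \left(-1528\right) \left(-991\right) + \frac{192050}{290583} = 1514248 + \frac{192050}{290583} = \frac{440014918634}{290583}$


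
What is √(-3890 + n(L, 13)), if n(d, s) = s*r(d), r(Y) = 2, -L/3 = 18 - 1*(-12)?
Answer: 2*I*√966 ≈ 62.161*I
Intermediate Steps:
L = -90 (L = -3*(18 - 1*(-12)) = -3*(18 + 12) = -3*30 = -90)
n(d, s) = 2*s (n(d, s) = s*2 = 2*s)
√(-3890 + n(L, 13)) = √(-3890 + 2*13) = √(-3890 + 26) = √(-3864) = 2*I*√966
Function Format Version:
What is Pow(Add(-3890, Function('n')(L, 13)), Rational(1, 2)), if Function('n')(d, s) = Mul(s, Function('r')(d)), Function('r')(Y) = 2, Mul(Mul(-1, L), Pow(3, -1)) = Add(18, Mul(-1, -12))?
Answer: Mul(2, I, Pow(966, Rational(1, 2))) ≈ Mul(62.161, I)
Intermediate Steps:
L = -90 (L = Mul(-3, Add(18, Mul(-1, -12))) = Mul(-3, Add(18, 12)) = Mul(-3, 30) = -90)
Function('n')(d, s) = Mul(2, s) (Function('n')(d, s) = Mul(s, 2) = Mul(2, s))
Pow(Add(-3890, Function('n')(L, 13)), Rational(1, 2)) = Pow(Add(-3890, Mul(2, 13)), Rational(1, 2)) = Pow(Add(-3890, 26), Rational(1, 2)) = Pow(-3864, Rational(1, 2)) = Mul(2, I, Pow(966, Rational(1, 2)))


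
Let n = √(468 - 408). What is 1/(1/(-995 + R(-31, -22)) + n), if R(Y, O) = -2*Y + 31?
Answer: 902/48816239 + 1627208*√15/48816239 ≈ 0.12912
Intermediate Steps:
R(Y, O) = 31 - 2*Y
n = 2*√15 (n = √60 = 2*√15 ≈ 7.7460)
1/(1/(-995 + R(-31, -22)) + n) = 1/(1/(-995 + (31 - 2*(-31))) + 2*√15) = 1/(1/(-995 + (31 + 62)) + 2*√15) = 1/(1/(-995 + 93) + 2*√15) = 1/(1/(-902) + 2*√15) = 1/(-1/902 + 2*√15)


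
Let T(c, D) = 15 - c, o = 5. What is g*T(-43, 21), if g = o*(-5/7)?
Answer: -1450/7 ≈ -207.14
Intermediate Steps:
g = -25/7 (g = 5*(-5/7) = -25/7 ≈ -3.5714)
g*T(-43, 21) = -25*(15 - 1*(-43))/7 = -25*(15 + 43)/7 = -25/7*58 = -1450/7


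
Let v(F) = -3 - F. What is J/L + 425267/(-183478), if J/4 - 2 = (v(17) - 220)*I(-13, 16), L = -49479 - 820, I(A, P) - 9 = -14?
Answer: -22272667057/9228759922 ≈ -2.4134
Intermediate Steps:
I(A, P) = -5 (I(A, P) = 9 - 14 = -5)
L = -50299
J = 4808 (J = 8 + 4*(((-3 - 1*17) - 220)*(-5)) = 8 + 4*(((-3 - 17) - 220)*(-5)) = 8 + 4*((-20 - 220)*(-5)) = 8 + 4*(-240*(-5)) = 8 + 4*1200 = 8 + 4800 = 4808)
J/L + 425267/(-183478) = 4808/(-50299) + 425267/(-183478) = 4808*(-1/50299) + 425267*(-1/183478) = -4808/50299 - 425267/183478 = -22272667057/9228759922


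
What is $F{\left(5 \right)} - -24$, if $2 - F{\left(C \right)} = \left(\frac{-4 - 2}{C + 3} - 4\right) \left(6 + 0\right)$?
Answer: $\frac{109}{2} \approx 54.5$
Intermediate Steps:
$F{\left(C \right)} = 26 + \frac{36}{3 + C}$ ($F{\left(C \right)} = 2 - \left(\frac{-4 - 2}{C + 3} - 4\right) \left(6 + 0\right) = 2 - \left(- \frac{6}{3 + C} - 4\right) 6 = 2 - \left(-4 - \frac{6}{3 + C}\right) 6 = 2 - \left(-24 - \frac{36}{3 + C}\right) = 2 + \left(24 + \frac{36}{3 + C}\right) = 26 + \frac{36}{3 + C}$)
$F{\left(5 \right)} - -24 = \frac{2 \left(57 + 13 \cdot 5\right)}{3 + 5} - -24 = \frac{2 \left(57 + 65\right)}{8} + 24 = 2 \cdot \frac{1}{8} \cdot 122 + 24 = \frac{61}{2} + 24 = \frac{109}{2}$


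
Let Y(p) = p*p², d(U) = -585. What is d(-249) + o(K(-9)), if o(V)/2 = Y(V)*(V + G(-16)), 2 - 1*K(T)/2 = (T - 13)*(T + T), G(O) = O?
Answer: 786800625591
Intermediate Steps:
Y(p) = p³
K(T) = 4 - 4*T*(-13 + T) (K(T) = 4 - 2*(T - 13)*(T + T) = 4 - 2*(-13 + T)*2*T = 4 - 4*T*(-13 + T))
o(V) = 2*V³*(-16 + V) (o(V) = 2*(V³*(V - 16)) = 2*(V³*(-16 + V)) = 2*V³*(-16 + V))
d(-249) + o(K(-9)) = -585 + 2*(4 - 4*(-9)² + 52*(-9))³*(-16 + (4 - 4*(-9)² + 52*(-9))) = -585 + 2*(4 - 4*81 - 468)³*(-16 + (4 - 4*81 - 468)) = -585 + 2*(4 - 324 - 468)³*(-16 + (4 - 324 - 468)) = -585 + 2*(-788)³*(-16 - 788) = -585 + 2*(-489303872)*(-804) = -585 + 786800626176 = 786800625591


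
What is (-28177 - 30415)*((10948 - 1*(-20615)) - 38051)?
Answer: 380144896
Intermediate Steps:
(-28177 - 30415)*((10948 - 1*(-20615)) - 38051) = -58592*((10948 + 20615) - 38051) = -58592*(31563 - 38051) = -58592*(-6488) = 380144896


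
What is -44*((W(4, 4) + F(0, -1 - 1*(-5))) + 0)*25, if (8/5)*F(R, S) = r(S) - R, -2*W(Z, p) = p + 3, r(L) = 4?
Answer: 1100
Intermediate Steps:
W(Z, p) = -3/2 - p/2 (W(Z, p) = -(p + 3)/2 = -(3 + p)/2 = -3/2 - p/2)
F(R, S) = 5/2 - 5*R/8 (F(R, S) = 5*(4 - R)/8 = 5/2 - 5*R/8)
-44*((W(4, 4) + F(0, -1 - 1*(-5))) + 0)*25 = -44*(((-3/2 - ½*4) + (5/2 - 5/8*0)) + 0)*25 = -44*(((-3/2 - 2) + (5/2 + 0)) + 0)*25 = -44*((-7/2 + 5/2) + 0)*25 = -44*(-1 + 0)*25 = -44*(-1)*25 = 44*25 = 1100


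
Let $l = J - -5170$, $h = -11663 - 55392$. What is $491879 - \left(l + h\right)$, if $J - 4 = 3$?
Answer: $553757$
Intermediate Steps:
$J = 7$ ($J = 4 + 3 = 7$)
$h = -67055$
$l = 5177$ ($l = 7 - -5170 = 7 + 5170 = 5177$)
$491879 - \left(l + h\right) = 491879 - \left(5177 - 67055\right) = 491879 - -61878 = 491879 + 61878 = 553757$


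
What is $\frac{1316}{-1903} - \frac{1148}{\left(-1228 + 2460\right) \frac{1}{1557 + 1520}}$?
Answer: $- \frac{21830425}{7612} \approx -2867.9$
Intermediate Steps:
$\frac{1316}{-1903} - \frac{1148}{\left(-1228 + 2460\right) \frac{1}{1557 + 1520}} = 1316 \left(- \frac{1}{1903}\right) - \frac{1148}{1232 \cdot \frac{1}{3077}} = - \frac{1316}{1903} - \frac{1148}{1232 \cdot \frac{1}{3077}} = - \frac{1316}{1903} - \frac{1148}{\frac{1232}{3077}} = - \frac{1316}{1903} - \frac{126157}{44} = - \frac{21830425}{7612}$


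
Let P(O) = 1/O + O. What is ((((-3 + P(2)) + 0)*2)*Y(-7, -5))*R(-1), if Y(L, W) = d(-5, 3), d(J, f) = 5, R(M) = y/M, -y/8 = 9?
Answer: -360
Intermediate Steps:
y = -72 (y = -8*9 = -72)
R(M) = -72/M
P(O) = O + 1/O
Y(L, W) = 5
((((-3 + P(2)) + 0)*2)*Y(-7, -5))*R(-1) = ((((-3 + (2 + 1/2)) + 0)*2)*5)*(-72/(-1)) = ((((-3 + (2 + ½)) + 0)*2)*5)*(-72*(-1)) = ((((-3 + 5/2) + 0)*2)*5)*72 = (((-½ + 0)*2)*5)*72 = (-½*2*5)*72 = -1*5*72 = -5*72 = -360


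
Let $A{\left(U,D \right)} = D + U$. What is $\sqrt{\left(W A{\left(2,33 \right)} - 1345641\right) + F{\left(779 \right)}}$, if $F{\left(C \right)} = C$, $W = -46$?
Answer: $6 i \sqrt{37402} \approx 1160.4 i$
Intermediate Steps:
$\sqrt{\left(W A{\left(2,33 \right)} - 1345641\right) + F{\left(779 \right)}} = \sqrt{\left(- 46 \left(33 + 2\right) - 1345641\right) + 779} = \sqrt{\left(\left(-46\right) 35 - 1345641\right) + 779} = \sqrt{\left(-1610 - 1345641\right) + 779} = \sqrt{-1347251 + 779} = \sqrt{-1346472} = 6 i \sqrt{37402}$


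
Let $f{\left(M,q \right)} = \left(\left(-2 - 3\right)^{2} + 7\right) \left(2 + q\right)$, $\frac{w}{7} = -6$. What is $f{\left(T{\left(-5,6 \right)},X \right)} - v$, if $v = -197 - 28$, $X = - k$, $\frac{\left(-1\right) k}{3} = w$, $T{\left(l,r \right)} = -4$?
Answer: $-3743$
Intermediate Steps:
$w = -42$ ($w = 7 \left(-6\right) = -42$)
$k = 126$ ($k = \left(-3\right) \left(-42\right) = 126$)
$X = -126$ ($X = \left(-1\right) 126 = -126$)
$v = -225$
$f{\left(M,q \right)} = 64 + 32 q$ ($f{\left(M,q \right)} = \left(\left(-5\right)^{2} + 7\right) \left(2 + q\right) = \left(25 + 7\right) \left(2 + q\right) = 32 \left(2 + q\right) = 64 + 32 q$)
$f{\left(T{\left(-5,6 \right)},X \right)} - v = \left(64 + 32 \left(-126\right)\right) - -225 = \left(64 - 4032\right) + 225 = -3968 + 225 = -3743$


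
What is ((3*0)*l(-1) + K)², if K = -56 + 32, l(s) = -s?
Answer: 576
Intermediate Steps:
K = -24
((3*0)*l(-1) + K)² = ((3*0)*(-1*(-1)) - 24)² = (0*1 - 24)² = (0 - 24)² = (-24)² = 576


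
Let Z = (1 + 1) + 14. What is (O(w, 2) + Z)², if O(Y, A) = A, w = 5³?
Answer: 324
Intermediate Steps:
w = 125
Z = 16 (Z = 2 + 14 = 16)
(O(w, 2) + Z)² = (2 + 16)² = 18² = 324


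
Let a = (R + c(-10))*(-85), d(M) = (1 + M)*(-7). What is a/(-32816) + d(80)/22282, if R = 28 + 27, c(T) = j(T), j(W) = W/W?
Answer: 390427/3264313 ≈ 0.11960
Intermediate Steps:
j(W) = 1
c(T) = 1
d(M) = -7 - 7*M
R = 55
a = -4760 (a = (55 + 1)*(-85) = 56*(-85) = -4760)
a/(-32816) + d(80)/22282 = -4760/(-32816) + (-7 - 7*80)/22282 = -4760*(-1/32816) + (-7 - 560)*(1/22282) = 85/586 - 567*1/22282 = 85/586 - 567/22282 = 390427/3264313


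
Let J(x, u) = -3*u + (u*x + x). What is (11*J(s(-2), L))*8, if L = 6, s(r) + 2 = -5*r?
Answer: 3344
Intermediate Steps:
s(r) = -2 - 5*r
J(x, u) = x - 3*u + u*x (J(x, u) = -3*u + (x + u*x) = x - 3*u + u*x)
(11*J(s(-2), L))*8 = (11*((-2 - 5*(-2)) - 3*6 + 6*(-2 - 5*(-2))))*8 = (11*((-2 + 10) - 18 + 6*(-2 + 10)))*8 = (11*(8 - 18 + 6*8))*8 = (11*(8 - 18 + 48))*8 = (11*38)*8 = 418*8 = 3344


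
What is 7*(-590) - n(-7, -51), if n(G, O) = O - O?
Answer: -4130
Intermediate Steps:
n(G, O) = 0
7*(-590) - n(-7, -51) = 7*(-590) - 1*0 = -4130 + 0 = -4130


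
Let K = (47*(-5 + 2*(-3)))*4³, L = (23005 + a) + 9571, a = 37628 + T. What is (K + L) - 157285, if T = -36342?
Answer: -156511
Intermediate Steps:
a = 1286 (a = 37628 - 36342 = 1286)
L = 33862 (L = (23005 + 1286) + 9571 = 24291 + 9571 = 33862)
K = -33088 (K = (47*(-5 - 6))*64 = (47*(-11))*64 = -517*64 = -33088)
(K + L) - 157285 = (-33088 + 33862) - 157285 = 774 - 157285 = -156511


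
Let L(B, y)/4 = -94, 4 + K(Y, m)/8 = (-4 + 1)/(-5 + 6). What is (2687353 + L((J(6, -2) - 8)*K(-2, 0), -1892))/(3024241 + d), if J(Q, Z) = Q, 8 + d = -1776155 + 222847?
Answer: 2686977/1470925 ≈ 1.8267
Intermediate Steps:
d = -1553316 (d = -8 + (-1776155 + 222847) = -8 - 1553308 = -1553316)
K(Y, m) = -56 (K(Y, m) = -32 + 8*((-4 + 1)/(-5 + 6)) = -32 + 8*(-3/1) = -32 + 8*(-3*1) = -32 + 8*(-3) = -32 - 24 = -56)
L(B, y) = -376 (L(B, y) = 4*(-94) = -376)
(2687353 + L((J(6, -2) - 8)*K(-2, 0), -1892))/(3024241 + d) = (2687353 - 376)/(3024241 - 1553316) = 2686977/1470925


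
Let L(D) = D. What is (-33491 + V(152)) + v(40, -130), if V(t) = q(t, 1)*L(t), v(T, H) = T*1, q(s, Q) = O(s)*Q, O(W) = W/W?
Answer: -33299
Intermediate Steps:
O(W) = 1
q(s, Q) = Q (q(s, Q) = 1*Q = Q)
v(T, H) = T
V(t) = t (V(t) = 1*t = t)
(-33491 + V(152)) + v(40, -130) = (-33491 + 152) + 40 = -33339 + 40 = -33299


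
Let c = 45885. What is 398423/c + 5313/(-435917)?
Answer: 9128187994/1052739555 ≈ 8.6709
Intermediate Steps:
398423/c + 5313/(-435917) = 398423/45885 + 5313/(-435917) = 398423*(1/45885) + 5313*(-1/435917) = 398423/45885 - 5313/435917 = 9128187994/1052739555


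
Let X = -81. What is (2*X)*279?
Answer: -45198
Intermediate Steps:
(2*X)*279 = (2*(-81))*279 = -162*279 = -45198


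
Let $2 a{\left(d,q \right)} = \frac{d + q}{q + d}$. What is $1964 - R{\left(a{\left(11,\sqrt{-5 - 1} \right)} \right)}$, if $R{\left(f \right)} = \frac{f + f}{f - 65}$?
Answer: $\frac{253358}{129} \approx 1964.0$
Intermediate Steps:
$a{\left(d,q \right)} = \frac{1}{2}$ ($a{\left(d,q \right)} = \frac{\left(d + q\right) \frac{1}{q + d}}{2} = \frac{\left(d + q\right) \frac{1}{d + q}}{2} = \frac{1}{2} \cdot 1 = \frac{1}{2}$)
$R{\left(f \right)} = \frac{2 f}{-65 + f}$
$1964 - R{\left(a{\left(11,\sqrt{-5 - 1} \right)} \right)} = 1964 - 2 \cdot \frac{1}{2} \frac{1}{-65 + \frac{1}{2}} = 1964 - 2 \cdot \frac{1}{2} \frac{1}{- \frac{129}{2}} = 1964 - 2 \cdot \frac{1}{2} \left(- \frac{2}{129}\right) = 1964 - - \frac{2}{129} = 1964 + \frac{2}{129} = \frac{253358}{129}$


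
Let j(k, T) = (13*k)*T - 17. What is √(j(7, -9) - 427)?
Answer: I*√1263 ≈ 35.539*I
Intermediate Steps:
j(k, T) = -17 + 13*T*k (j(k, T) = 13*T*k - 17 = -17 + 13*T*k)
√(j(7, -9) - 427) = √((-17 + 13*(-9)*7) - 427) = √((-17 - 819) - 427) = √(-836 - 427) = √(-1263) = I*√1263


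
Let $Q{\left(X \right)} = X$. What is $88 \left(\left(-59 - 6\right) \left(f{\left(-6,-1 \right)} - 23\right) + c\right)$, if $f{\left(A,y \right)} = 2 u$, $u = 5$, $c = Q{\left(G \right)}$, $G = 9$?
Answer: $75152$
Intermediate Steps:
$c = 9$
$f{\left(A,y \right)} = 10$ ($f{\left(A,y \right)} = 2 \cdot 5 = 10$)
$88 \left(\left(-59 - 6\right) \left(f{\left(-6,-1 \right)} - 23\right) + c\right) = 88 \left(\left(-59 - 6\right) \left(10 - 23\right) + 9\right) = 88 \left(\left(-65\right) \left(-13\right) + 9\right) = 88 \left(845 + 9\right) = 88 \cdot 854 = 75152$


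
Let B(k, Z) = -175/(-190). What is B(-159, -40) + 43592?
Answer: 1656531/38 ≈ 43593.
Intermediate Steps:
B(k, Z) = 35/38 (B(k, Z) = -175*(-1/190) = 35/38)
B(-159, -40) + 43592 = 35/38 + 43592 = 1656531/38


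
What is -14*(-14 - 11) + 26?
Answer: 376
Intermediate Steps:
-14*(-14 - 11) + 26 = -14*(-25) + 26 = 350 + 26 = 376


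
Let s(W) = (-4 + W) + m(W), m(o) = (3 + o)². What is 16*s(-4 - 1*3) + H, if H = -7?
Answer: 73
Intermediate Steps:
s(W) = -4 + W + (3 + W)² (s(W) = (-4 + W) + (3 + W)² = -4 + W + (3 + W)²)
16*s(-4 - 1*3) + H = 16*(-4 + (-4 - 1*3) + (3 + (-4 - 1*3))²) - 7 = 16*(-4 + (-4 - 3) + (3 + (-4 - 3))²) - 7 = 16*(-4 - 7 + (3 - 7)²) - 7 = 16*(-4 - 7 + (-4)²) - 7 = 16*(-4 - 7 + 16) - 7 = 16*5 - 7 = 80 - 7 = 73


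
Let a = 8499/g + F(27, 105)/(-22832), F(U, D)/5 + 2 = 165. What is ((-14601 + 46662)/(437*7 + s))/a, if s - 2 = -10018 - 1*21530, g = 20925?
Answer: -5105816845200/1680688303897 ≈ -3.0379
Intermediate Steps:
F(U, D) = 815 (F(U, D) = -10 + 5*165 = -10 + 825 = 815)
s = -31546 (s = 2 + (-10018 - 1*21530) = 2 + (-10018 - 21530) = 2 - 31548 = -31546)
a = 58998431/159253200 (a = 8499/20925 + 815/(-22832) = 8499*(1/20925) + 815*(-1/22832) = 2833/6975 - 815/22832 = 58998431/159253200 ≈ 0.37047)
((-14601 + 46662)/(437*7 + s))/a = ((-14601 + 46662)/(437*7 - 31546))/(58998431/159253200) = (32061/(3059 - 31546))*(159253200/58998431) = (32061/(-28487))*(159253200/58998431) = (32061*(-1/28487))*(159253200/58998431) = -32061/28487*159253200/58998431 = -5105816845200/1680688303897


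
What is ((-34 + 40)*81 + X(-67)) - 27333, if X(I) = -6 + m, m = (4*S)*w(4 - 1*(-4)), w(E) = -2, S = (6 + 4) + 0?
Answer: -26933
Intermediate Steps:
S = 10 (S = 10 + 0 = 10)
m = -80 (m = (4*10)*(-2) = 40*(-2) = -80)
X(I) = -86 (X(I) = -6 - 80 = -86)
((-34 + 40)*81 + X(-67)) - 27333 = ((-34 + 40)*81 - 86) - 27333 = (6*81 - 86) - 27333 = (486 - 86) - 27333 = 400 - 27333 = -26933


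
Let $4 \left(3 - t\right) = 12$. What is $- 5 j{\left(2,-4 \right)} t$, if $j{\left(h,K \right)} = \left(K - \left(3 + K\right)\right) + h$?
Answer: $0$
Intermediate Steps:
$t = 0$ ($t = 3 - 3 = 0$)
$j{\left(h,K \right)} = -3 + h$
$- 5 j{\left(2,-4 \right)} t = - 5 \left(-3 + 2\right) 0 = \left(-5\right) \left(-1\right) 0 = 5 \cdot 0 = 0$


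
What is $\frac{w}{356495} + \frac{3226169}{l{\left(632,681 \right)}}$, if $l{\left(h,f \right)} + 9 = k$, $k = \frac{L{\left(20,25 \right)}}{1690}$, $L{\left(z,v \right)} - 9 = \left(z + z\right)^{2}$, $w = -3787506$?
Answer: $- \frac{1943742682706056}{4848688495} \approx -4.0088 \cdot 10^{5}$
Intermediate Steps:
$L{\left(z,v \right)} = 9 + 4 z^{2}$ ($L{\left(z,v \right)} = 9 + \left(z + z\right)^{2} = 9 + \left(2 z\right)^{2} = 9 + 4 z^{2}$)
$k = \frac{1609}{1690}$ ($k = \frac{9 + 4 \cdot 20^{2}}{1690} = \left(9 + 4 \cdot 400\right) \frac{1}{1690} = \left(9 + 1600\right) \frac{1}{1690} = 1609 \cdot \frac{1}{1690} = \frac{1609}{1690} \approx 0.95207$)
$l{\left(h,f \right)} = - \frac{13601}{1690}$ ($l{\left(h,f \right)} = -9 + \frac{1609}{1690} = - \frac{13601}{1690}$)
$\frac{w}{356495} + \frac{3226169}{l{\left(632,681 \right)}} = - \frac{3787506}{356495} + \frac{3226169}{- \frac{13601}{1690}} = \left(-3787506\right) \frac{1}{356495} + 3226169 \left(- \frac{1690}{13601}\right) = - \frac{3787506}{356495} - \frac{5452225610}{13601} = - \frac{1943742682706056}{4848688495}$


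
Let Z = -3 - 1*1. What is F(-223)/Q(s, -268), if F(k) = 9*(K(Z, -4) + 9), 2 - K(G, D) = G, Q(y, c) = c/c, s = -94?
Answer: 135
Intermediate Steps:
Q(y, c) = 1
Z = -4 (Z = -3 - 1 = -4)
K(G, D) = 2 - G
F(k) = 135 (F(k) = 9*((2 - 1*(-4)) + 9) = 9*((2 + 4) + 9) = 9*(6 + 9) = 9*15 = 135)
F(-223)/Q(s, -268) = 135/1 = 135*1 = 135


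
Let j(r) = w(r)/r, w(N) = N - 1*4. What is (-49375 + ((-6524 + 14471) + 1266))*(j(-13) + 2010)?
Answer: -1050115814/13 ≈ -8.0778e+7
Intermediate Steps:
w(N) = -4 + N (w(N) = N - 4 = -4 + N)
j(r) = (-4 + r)/r
(-49375 + ((-6524 + 14471) + 1266))*(j(-13) + 2010) = (-49375 + ((-6524 + 14471) + 1266))*((-4 - 13)/(-13) + 2010) = (-49375 + (7947 + 1266))*(-1/13*(-17) + 2010) = (-49375 + 9213)*(17/13 + 2010) = -40162*26147/13 = -1050115814/13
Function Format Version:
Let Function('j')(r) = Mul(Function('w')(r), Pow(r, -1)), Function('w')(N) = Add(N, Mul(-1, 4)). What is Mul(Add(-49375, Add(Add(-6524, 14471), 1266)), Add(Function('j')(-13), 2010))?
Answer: Rational(-1050115814, 13) ≈ -8.0778e+7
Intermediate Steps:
Function('w')(N) = Add(-4, N) (Function('w')(N) = Add(N, -4) = Add(-4, N))
Function('j')(r) = Mul(Pow(r, -1), Add(-4, r)) (Function('j')(r) = Mul(Add(-4, r), Pow(r, -1)) = Mul(Pow(r, -1), Add(-4, r)))
Mul(Add(-49375, Add(Add(-6524, 14471), 1266)), Add(Function('j')(-13), 2010)) = Mul(Add(-49375, Add(Add(-6524, 14471), 1266)), Add(Mul(Pow(-13, -1), Add(-4, -13)), 2010)) = Mul(Add(-49375, Add(7947, 1266)), Add(Mul(Rational(-1, 13), -17), 2010)) = Mul(Add(-49375, 9213), Add(Rational(17, 13), 2010)) = Mul(-40162, Rational(26147, 13)) = Rational(-1050115814, 13)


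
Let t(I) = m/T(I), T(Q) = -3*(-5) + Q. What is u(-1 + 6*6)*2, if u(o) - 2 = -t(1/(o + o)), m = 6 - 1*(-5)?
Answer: 2664/1051 ≈ 2.5347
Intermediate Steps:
T(Q) = 15 + Q
m = 11 (m = 6 + 5 = 11)
t(I) = 11/(15 + I)
u(o) = 2 - 11/(15 + 1/(2*o)) (u(o) = 2 - 11/(15 + 1/(o + o)) = 2 - 11/(15 + 1/(2*o)))
u(-1 + 6*6)*2 = (2*(1 + 19*(-1 + 6*6))/(1 + 30*(-1 + 6*6)))*2 = (2*(1 + 19*(-1 + 36))/(1 + 30*(-1 + 36)))*2 = (2*(1 + 19*35)/(1 + 30*35))*2 = (2*(1 + 665)/(1 + 1050))*2 = (2*666/1051)*2 = (2*(1/1051)*666)*2 = (1332/1051)*2 = 2664/1051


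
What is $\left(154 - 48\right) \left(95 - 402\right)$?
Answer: $-32542$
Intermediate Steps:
$\left(154 - 48\right) \left(95 - 402\right) = 106 \left(-307\right) = -32542$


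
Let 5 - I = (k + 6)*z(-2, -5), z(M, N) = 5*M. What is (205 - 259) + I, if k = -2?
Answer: -9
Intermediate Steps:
I = 45 (I = 5 - (-2 + 6)*5*(-2) = 5 - 4*(-10) = 5 - 1*(-40) = 5 + 40 = 45)
(205 - 259) + I = (205 - 259) + 45 = -54 + 45 = -9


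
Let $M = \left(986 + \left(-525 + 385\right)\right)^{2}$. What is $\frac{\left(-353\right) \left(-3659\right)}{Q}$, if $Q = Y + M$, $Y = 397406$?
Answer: $\frac{1291627}{1113122} \approx 1.1604$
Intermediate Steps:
$M = 715716$ ($M = \left(986 - 140\right)^{2} = 846^{2} = 715716$)
$Q = 1113122$ ($Q = 397406 + 715716 = 1113122$)
$\frac{\left(-353\right) \left(-3659\right)}{Q} = \frac{\left(-353\right) \left(-3659\right)}{1113122} = 1291627 \cdot \frac{1}{1113122} = \frac{1291627}{1113122}$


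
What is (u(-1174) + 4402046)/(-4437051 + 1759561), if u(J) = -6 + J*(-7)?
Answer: -2205129/1338745 ≈ -1.6472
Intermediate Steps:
u(J) = -6 - 7*J
(u(-1174) + 4402046)/(-4437051 + 1759561) = ((-6 - 7*(-1174)) + 4402046)/(-4437051 + 1759561) = ((-6 + 8218) + 4402046)/(-2677490) = (8212 + 4402046)*(-1/2677490) = 4410258*(-1/2677490) = -2205129/1338745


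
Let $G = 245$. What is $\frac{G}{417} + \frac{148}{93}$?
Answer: $\frac{9389}{4309} \approx 2.1789$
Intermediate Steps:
$\frac{G}{417} + \frac{148}{93} = \frac{245}{417} + \frac{148}{93} = \frac{9389}{4309}$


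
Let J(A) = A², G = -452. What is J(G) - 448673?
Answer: -244369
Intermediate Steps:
J(G) - 448673 = (-452)² - 448673 = 204304 - 448673 = -244369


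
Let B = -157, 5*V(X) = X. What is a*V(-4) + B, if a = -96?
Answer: -401/5 ≈ -80.200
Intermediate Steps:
V(X) = X/5
a*V(-4) + B = -96*(-4)/5 - 157 = -96*(-⅘) - 157 = 384/5 - 157 = -401/5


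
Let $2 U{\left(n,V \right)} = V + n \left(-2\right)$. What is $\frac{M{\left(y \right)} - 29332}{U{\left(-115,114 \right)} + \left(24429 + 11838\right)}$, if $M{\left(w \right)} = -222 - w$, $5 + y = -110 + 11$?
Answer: $- \frac{29450}{36439} \approx -0.8082$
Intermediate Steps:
$y = -104$ ($y = -5 + \left(-110 + 11\right) = -5 - 99 = -104$)
$U{\left(n,V \right)} = \frac{V}{2} - n$ ($U{\left(n,V \right)} = \frac{V + n \left(-2\right)}{2} = \frac{V - 2 n}{2} = \frac{V}{2} - n$)
$\frac{M{\left(y \right)} - 29332}{U{\left(-115,114 \right)} + \left(24429 + 11838\right)} = \frac{\left(-222 - -104\right) - 29332}{\left(\frac{1}{2} \cdot 114 - -115\right) + \left(24429 + 11838\right)} = \frac{\left(-222 + 104\right) - 29332}{\left(57 + 115\right) + 36267} = \frac{-118 - 29332}{172 + 36267} = - \frac{29450}{36439}$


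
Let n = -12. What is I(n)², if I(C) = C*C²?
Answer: 2985984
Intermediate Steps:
I(C) = C³
I(n)² = ((-12)³)² = (-1728)² = 2985984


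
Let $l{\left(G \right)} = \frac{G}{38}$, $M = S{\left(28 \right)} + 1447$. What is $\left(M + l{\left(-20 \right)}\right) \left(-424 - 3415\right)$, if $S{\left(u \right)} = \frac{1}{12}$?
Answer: $- \frac{1266159785}{228} \approx -5.5533 \cdot 10^{6}$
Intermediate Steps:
$S{\left(u \right)} = \frac{1}{12}$
$M = \frac{17365}{12}$ ($M = \frac{1}{12} + 1447 = \frac{17365}{12} \approx 1447.1$)
$l{\left(G \right)} = \frac{G}{38}$ ($l{\left(G \right)} = G \frac{1}{38} = \frac{G}{38}$)
$\left(M + l{\left(-20 \right)}\right) \left(-424 - 3415\right) = \left(\frac{17365}{12} + \frac{1}{38} \left(-20\right)\right) \left(-424 - 3415\right) = \left(\frac{17365}{12} - \frac{10}{19}\right) \left(-3839\right) = \frac{329815}{228} \left(-3839\right) = - \frac{1266159785}{228}$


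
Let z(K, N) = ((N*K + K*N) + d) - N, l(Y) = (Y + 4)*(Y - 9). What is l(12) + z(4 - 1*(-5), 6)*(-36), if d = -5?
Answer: -3444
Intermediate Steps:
l(Y) = (-9 + Y)*(4 + Y) (l(Y) = (4 + Y)*(-9 + Y) = (-9 + Y)*(4 + Y))
z(K, N) = -5 - N + 2*K*N (z(K, N) = ((N*K + K*N) - 5) - N = ((K*N + K*N) - 5) - N = (2*K*N - 5) - N = (-5 + 2*K*N) - N = -5 - N + 2*K*N)
l(12) + z(4 - 1*(-5), 6)*(-36) = (-36 + 12² - 5*12) + (-5 - 1*6 + 2*(4 - 1*(-5))*6)*(-36) = (-36 + 144 - 60) + (-5 - 6 + 2*(4 + 5)*6)*(-36) = 48 + (-5 - 6 + 2*9*6)*(-36) = 48 + (-5 - 6 + 108)*(-36) = 48 + 97*(-36) = 48 - 3492 = -3444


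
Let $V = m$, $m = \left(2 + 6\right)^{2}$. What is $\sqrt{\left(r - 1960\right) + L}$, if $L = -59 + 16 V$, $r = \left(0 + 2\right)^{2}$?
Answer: $i \sqrt{991} \approx 31.48 i$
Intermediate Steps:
$r = 4$ ($r = 2^{2} = 4$)
$m = 64$ ($m = 8^{2} = 64$)
$V = 64$
$L = 965$ ($L = -59 + 16 \cdot 64 = -59 + 1024 = 965$)
$\sqrt{\left(r - 1960\right) + L} = \sqrt{\left(4 - 1960\right) + 965} = \sqrt{-1956 + 965} = \sqrt{-991} = i \sqrt{991}$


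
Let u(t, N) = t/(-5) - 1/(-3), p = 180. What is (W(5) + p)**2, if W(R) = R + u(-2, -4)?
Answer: 7761796/225 ≈ 34497.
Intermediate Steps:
u(t, N) = 1/3 - t/5 (u(t, N) = t*(-1/5) - 1*(-1/3) = -t/5 + 1/3 = 1/3 - t/5)
W(R) = 11/15 + R (W(R) = R + (1/3 - 1/5*(-2)) = R + (1/3 + 2/5) = R + 11/15 = 11/15 + R)
(W(5) + p)**2 = ((11/15 + 5) + 180)**2 = (86/15 + 180)**2 = (2786/15)**2 = 7761796/225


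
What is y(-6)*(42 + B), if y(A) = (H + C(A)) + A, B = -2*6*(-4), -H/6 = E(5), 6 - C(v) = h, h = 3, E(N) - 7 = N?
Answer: -6750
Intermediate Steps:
E(N) = 7 + N
C(v) = 3 (C(v) = 6 - 1*3 = 6 - 3 = 3)
H = -72 (H = -6*(7 + 5) = -6*12 = -72)
B = 48 (B = -12*(-4) = 48)
y(A) = -69 + A (y(A) = (-72 + 3) + A = -69 + A)
y(-6)*(42 + B) = (-69 - 6)*(42 + 48) = -75*90 = -6750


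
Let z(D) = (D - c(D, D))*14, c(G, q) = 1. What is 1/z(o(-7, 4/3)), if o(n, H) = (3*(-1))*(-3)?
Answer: 1/112 ≈ 0.0089286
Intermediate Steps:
o(n, H) = 9 (o(n, H) = -3*(-3) = 9)
z(D) = -14 + 14*D (z(D) = (D - 1*1)*14 = (D - 1)*14 = (-1 + D)*14 = -14 + 14*D)
1/z(o(-7, 4/3)) = 1/(-14 + 14*9) = 1/(-14 + 126) = 1/112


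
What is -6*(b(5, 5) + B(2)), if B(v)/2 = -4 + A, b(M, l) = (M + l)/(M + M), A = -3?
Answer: 78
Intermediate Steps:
b(M, l) = (M + l)/(2*M) (b(M, l) = (M + l)/((2*M)) = (M + l)*(1/(2*M)) = (M + l)/(2*M))
B(v) = -14 (B(v) = 2*(-4 - 3) = 2*(-7) = -14)
-6*(b(5, 5) + B(2)) = -6*((1/2)*(5 + 5)/5 - 14) = -6*((1/2)*(1/5)*10 - 14) = -6*(1 - 14) = -6*(-13) = 78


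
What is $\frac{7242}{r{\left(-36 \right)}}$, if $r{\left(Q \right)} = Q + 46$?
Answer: $\frac{3621}{5} \approx 724.2$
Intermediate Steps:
$r{\left(Q \right)} = 46 + Q$
$\frac{7242}{r{\left(-36 \right)}} = \frac{7242}{46 - 36} = \frac{7242}{10} = 7242 \cdot \frac{1}{10} = \frac{3621}{5}$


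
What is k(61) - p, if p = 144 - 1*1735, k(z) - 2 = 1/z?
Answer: 97174/61 ≈ 1593.0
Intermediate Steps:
k(z) = 2 + 1/z
p = -1591 (p = 144 - 1735 = -1591)
k(61) - p = (2 + 1/61) - 1*(-1591) = (2 + 1/61) + 1591 = 123/61 + 1591 = 97174/61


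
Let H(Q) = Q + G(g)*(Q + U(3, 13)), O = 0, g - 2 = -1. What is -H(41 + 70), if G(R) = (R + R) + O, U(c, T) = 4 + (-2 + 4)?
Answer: -345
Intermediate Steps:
g = 1 (g = 2 - 1 = 1)
U(c, T) = 6 (U(c, T) = 4 + 2 = 6)
G(R) = 2*R (G(R) = (R + R) + 0 = 2*R + 0 = 2*R)
H(Q) = 12 + 3*Q (H(Q) = Q + (2*1)*(Q + 6) = Q + 2*(6 + Q) = Q + (12 + 2*Q) = 12 + 3*Q)
-H(41 + 70) = -(12 + 3*(41 + 70)) = -(12 + 3*111) = -(12 + 333) = -1*345 = -345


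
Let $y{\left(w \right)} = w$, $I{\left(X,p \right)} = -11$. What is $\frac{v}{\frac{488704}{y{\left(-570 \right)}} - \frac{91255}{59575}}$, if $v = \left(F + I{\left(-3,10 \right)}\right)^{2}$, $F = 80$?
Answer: $- \frac{3233456955}{583331123} \approx -5.5431$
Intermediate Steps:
$v = 4761$ ($v = \left(80 - 11\right)^{2} = 69^{2} = 4761$)
$\frac{v}{\frac{488704}{y{\left(-570 \right)}} - \frac{91255}{59575}} = \frac{4761}{\frac{488704}{-570} - \frac{91255}{59575}} = \frac{4761}{488704 \left(- \frac{1}{570}\right) - \frac{18251}{11915}} = \frac{4761}{- \frac{244352}{285} - \frac{18251}{11915}} = \frac{4761}{- \frac{583331123}{679155}} = 4761 \left(- \frac{679155}{583331123}\right) = - \frac{3233456955}{583331123}$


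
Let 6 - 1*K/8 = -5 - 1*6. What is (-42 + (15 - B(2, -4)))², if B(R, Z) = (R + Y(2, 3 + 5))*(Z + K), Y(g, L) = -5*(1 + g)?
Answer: 2852721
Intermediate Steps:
K = 136 (K = 48 - 8*(-5 - 1*6) = 48 - 8*(-5 - 6) = 48 - 8*(-11) = 48 + 88 = 136)
Y(g, L) = -5 - 5*g
B(R, Z) = (-15 + R)*(136 + Z) (B(R, Z) = (R + (-5 - 5*2))*(Z + 136) = (R + (-5 - 10))*(136 + Z) = (R - 15)*(136 + Z) = (-15 + R)*(136 + Z))
(-42 + (15 - B(2, -4)))² = (-42 + (15 - (-2040 - 15*(-4) + 136*2 + 2*(-4))))² = (-42 + (15 - (-2040 + 60 + 272 - 8)))² = (-42 + (15 - 1*(-1716)))² = (-42 + (15 + 1716))² = (-42 + 1731)² = 1689² = 2852721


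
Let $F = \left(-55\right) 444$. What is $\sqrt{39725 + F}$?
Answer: $\sqrt{15305} \approx 123.71$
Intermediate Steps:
$F = -24420$
$\sqrt{39725 + F} = \sqrt{39725 - 24420} = \sqrt{15305}$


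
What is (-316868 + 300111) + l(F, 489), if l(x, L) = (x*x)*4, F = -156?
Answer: 80587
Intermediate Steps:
l(x, L) = 4*x² (l(x, L) = x²*4 = 4*x²)
(-316868 + 300111) + l(F, 489) = (-316868 + 300111) + 4*(-156)² = -16757 + 4*24336 = -16757 + 97344 = 80587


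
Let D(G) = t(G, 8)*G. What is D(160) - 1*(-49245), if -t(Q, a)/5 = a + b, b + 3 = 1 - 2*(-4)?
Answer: 38045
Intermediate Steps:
b = 6 (b = -3 + (1 - 2*(-4)) = -3 + (1 + 8) = -3 + 9 = 6)
t(Q, a) = -30 - 5*a (t(Q, a) = -5*(a + 6) = -5*(6 + a) = -30 - 5*a)
D(G) = -70*G (D(G) = (-30 - 5*8)*G = (-30 - 40)*G = -70*G)
D(160) - 1*(-49245) = -70*160 - 1*(-49245) = -11200 + 49245 = 38045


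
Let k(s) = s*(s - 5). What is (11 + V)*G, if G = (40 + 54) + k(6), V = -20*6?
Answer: -10900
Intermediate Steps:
V = -120
k(s) = s*(-5 + s)
G = 100 (G = (40 + 54) + 6*(-5 + 6) = 94 + 6*1 = 94 + 6 = 100)
(11 + V)*G = (11 - 120)*100 = -109*100 = -10900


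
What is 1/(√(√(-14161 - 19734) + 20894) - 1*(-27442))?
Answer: 1/(27442 + √(20894 + I*√33895)) ≈ 3.625e-5 - 8.0e-10*I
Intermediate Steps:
1/(√(√(-14161 - 19734) + 20894) - 1*(-27442)) = 1/(√(√(-33895) + 20894) + 27442) = 1/(√(I*√33895 + 20894) + 27442) = 1/(√(20894 + I*√33895) + 27442) = 1/(27442 + √(20894 + I*√33895))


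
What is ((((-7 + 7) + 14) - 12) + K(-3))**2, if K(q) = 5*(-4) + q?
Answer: 441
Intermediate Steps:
K(q) = -20 + q
((((-7 + 7) + 14) - 12) + K(-3))**2 = ((((-7 + 7) + 14) - 12) + (-20 - 3))**2 = (((0 + 14) - 12) - 23)**2 = ((14 - 12) - 23)**2 = (2 - 23)**2 = (-21)**2 = 441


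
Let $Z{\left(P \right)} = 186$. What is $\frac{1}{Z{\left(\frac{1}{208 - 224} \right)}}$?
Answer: $\frac{1}{186} \approx 0.0053763$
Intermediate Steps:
$\frac{1}{Z{\left(\frac{1}{208 - 224} \right)}} = \frac{1}{186}$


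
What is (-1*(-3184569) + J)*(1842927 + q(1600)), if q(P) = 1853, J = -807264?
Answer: 4385604717900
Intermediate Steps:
(-1*(-3184569) + J)*(1842927 + q(1600)) = (-1*(-3184569) - 807264)*(1842927 + 1853) = (3184569 - 807264)*1844780 = 2377305*1844780 = 4385604717900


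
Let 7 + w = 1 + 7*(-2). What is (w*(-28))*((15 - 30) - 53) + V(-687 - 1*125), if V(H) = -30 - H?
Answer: -37298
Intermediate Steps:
w = -20 (w = -7 + (1 + 7*(-2)) = -7 + (1 - 14) = -7 - 13 = -20)
(w*(-28))*((15 - 30) - 53) + V(-687 - 1*125) = (-20*(-28))*((15 - 30) - 53) + (-30 - (-687 - 1*125)) = 560*(-15 - 53) + (-30 - (-687 - 125)) = 560*(-68) + (-30 - 1*(-812)) = -38080 + (-30 + 812) = -38080 + 782 = -37298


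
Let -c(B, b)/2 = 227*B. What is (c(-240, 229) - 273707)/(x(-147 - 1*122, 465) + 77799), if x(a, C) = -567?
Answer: -164747/77232 ≈ -2.1331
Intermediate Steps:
c(B, b) = -454*B
(c(-240, 229) - 273707)/(x(-147 - 1*122, 465) + 77799) = (-454*(-240) - 273707)/(-567 + 77799) = (108960 - 273707)/77232 = -164747*1/77232 = -164747/77232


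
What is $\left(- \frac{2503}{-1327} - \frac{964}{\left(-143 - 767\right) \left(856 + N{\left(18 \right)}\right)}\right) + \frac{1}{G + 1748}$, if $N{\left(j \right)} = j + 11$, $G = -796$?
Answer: $\frac{137237114579}{72671562600} \approx 1.8885$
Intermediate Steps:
$N{\left(j \right)} = 11 + j$
$\left(- \frac{2503}{-1327} - \frac{964}{\left(-143 - 767\right) \left(856 + N{\left(18 \right)}\right)}\right) + \frac{1}{G + 1748} = \left(- \frac{2503}{-1327} - \frac{964}{\left(-143 - 767\right) \left(856 + \left(11 + 18\right)\right)}\right) + \frac{1}{-796 + 1748} = \left(\left(-2503\right) \left(- \frac{1}{1327}\right) - \frac{964}{\left(-910\right) \left(856 + 29\right)}\right) + \frac{1}{952} = \left(\frac{2503}{1327} - \frac{964}{\left(-910\right) 885}\right) + \frac{1}{952} = \left(\frac{2503}{1327} - \frac{964}{-805350}\right) + \frac{1}{952} = \left(\frac{2503}{1327} - - \frac{482}{402675}\right) + \frac{1}{952} = \left(\frac{2503}{1327} + \frac{482}{402675}\right) + \frac{1}{952} = \frac{1008535139}{534349725} + \frac{1}{952} = \frac{137237114579}{72671562600}$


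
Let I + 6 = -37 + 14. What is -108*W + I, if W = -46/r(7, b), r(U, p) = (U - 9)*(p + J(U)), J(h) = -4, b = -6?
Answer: 1097/5 ≈ 219.40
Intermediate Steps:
I = -29 (I = -6 + (-37 + 14) = -6 - 23 = -29)
r(U, p) = (-9 + U)*(-4 + p) (r(U, p) = (U - 9)*(p - 4) = (-9 + U)*(-4 + p))
W = -23/10 (W = -46/(36 - 9*(-6) - 4*7 + 7*(-6)) = -46/(36 + 54 - 28 - 42) = -46/20 = -46*1/20 = -23/10 ≈ -2.3000)
-108*W + I = -108*(-23/10) - 29 = 1242/5 - 29 = 1097/5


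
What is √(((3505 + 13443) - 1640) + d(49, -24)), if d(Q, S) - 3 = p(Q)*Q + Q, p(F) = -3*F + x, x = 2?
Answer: √8255 ≈ 90.857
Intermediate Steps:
p(F) = 2 - 3*F (p(F) = -3*F + 2 = 2 - 3*F)
d(Q, S) = 3 + Q + Q*(2 - 3*Q) (d(Q, S) = 3 + ((2 - 3*Q)*Q + Q) = 3 + (Q*(2 - 3*Q) + Q) = 3 + (Q + Q*(2 - 3*Q)) = 3 + Q + Q*(2 - 3*Q))
√(((3505 + 13443) - 1640) + d(49, -24)) = √(((3505 + 13443) - 1640) + (3 - 3*49² + 3*49)) = √((16948 - 1640) + (3 - 3*2401 + 147)) = √(15308 + (3 - 7203 + 147)) = √(15308 - 7053) = √8255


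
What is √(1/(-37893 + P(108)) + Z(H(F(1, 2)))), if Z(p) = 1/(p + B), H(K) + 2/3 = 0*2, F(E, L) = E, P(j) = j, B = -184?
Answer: I*√2384444567010/20932890 ≈ 0.073767*I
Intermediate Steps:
H(K) = -⅔ (H(K) = -⅔ + 0*2 = -⅔ + 0 = -⅔)
Z(p) = 1/(-184 + p) (Z(p) = 1/(p - 184) = 1/(-184 + p))
√(1/(-37893 + P(108)) + Z(H(F(1, 2)))) = √(1/(-37893 + 108) + 1/(-184 - ⅔)) = √(1/(-37785) + 1/(-554/3)) = √(-1/37785 - 3/554) = √(-113909/20932890) = I*√2384444567010/20932890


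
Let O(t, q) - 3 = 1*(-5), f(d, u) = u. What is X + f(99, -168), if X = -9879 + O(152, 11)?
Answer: -10049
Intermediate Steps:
O(t, q) = -2 (O(t, q) = 3 + 1*(-5) = 3 - 5 = -2)
X = -9881 (X = -9879 - 2 = -9881)
X + f(99, -168) = -9881 - 168 = -10049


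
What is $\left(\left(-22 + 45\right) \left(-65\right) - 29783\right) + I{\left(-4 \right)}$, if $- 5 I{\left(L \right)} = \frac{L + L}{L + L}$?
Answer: $- \frac{156391}{5} \approx -31278.0$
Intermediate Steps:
$I{\left(L \right)} = - \frac{1}{5}$ ($I{\left(L \right)} = - \frac{\left(L + L\right) \frac{1}{L + L}}{5} = - \frac{2 L \frac{1}{2 L}}{5} = \left(- \frac{1}{5}\right) 1 = - \frac{1}{5}$)
$\left(\left(-22 + 45\right) \left(-65\right) - 29783\right) + I{\left(-4 \right)} = \left(\left(-22 + 45\right) \left(-65\right) - 29783\right) - \frac{1}{5} = \left(23 \left(-65\right) - 29783\right) - \frac{1}{5} = \left(-1495 - 29783\right) - \frac{1}{5} = -31278 - \frac{1}{5} = - \frac{156391}{5}$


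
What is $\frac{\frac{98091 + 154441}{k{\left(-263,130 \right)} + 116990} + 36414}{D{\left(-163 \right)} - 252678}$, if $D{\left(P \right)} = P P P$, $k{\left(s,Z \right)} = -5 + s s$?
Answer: $- \frac{484204592}{60944492675} \approx -0.007945$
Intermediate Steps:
$k{\left(s,Z \right)} = -5 + s^{2}$
$D{\left(P \right)} = P^{3}$ ($D{\left(P \right)} = P^{2} P = P^{3}$)
$\frac{\frac{98091 + 154441}{k{\left(-263,130 \right)} + 116990} + 36414}{D{\left(-163 \right)} - 252678} = \frac{\frac{98091 + 154441}{\left(-5 + \left(-263\right)^{2}\right) + 116990} + 36414}{\left(-163\right)^{3} - 252678} = \frac{\frac{252532}{\left(-5 + 69169\right) + 116990} + 36414}{-4330747 - 252678} = \frac{\frac{252532}{69164 + 116990} + 36414}{-4583425} = \left(\frac{252532}{186154} + 36414\right) \left(- \frac{1}{4583425}\right) = \left(252532 \cdot \frac{1}{186154} + 36414\right) \left(- \frac{1}{4583425}\right) = \left(\frac{126266}{93077} + 36414\right) \left(- \frac{1}{4583425}\right) = \frac{3389432144}{93077} \left(- \frac{1}{4583425}\right) = - \frac{484204592}{60944492675}$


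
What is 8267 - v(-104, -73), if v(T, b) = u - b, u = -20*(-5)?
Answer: 8094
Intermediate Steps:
u = 100
v(T, b) = 100 - b
8267 - v(-104, -73) = 8267 - (100 - 1*(-73)) = 8267 - (100 + 73) = 8267 - 1*173 = 8267 - 173 = 8094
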